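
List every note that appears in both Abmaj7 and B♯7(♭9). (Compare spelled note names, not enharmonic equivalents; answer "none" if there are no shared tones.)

none

Abmaj7 = A♭, C, E♭, G.
B♯7(♭9) = B♯, D𝄪, F𝄪, A♯, C♯.
Shared: none.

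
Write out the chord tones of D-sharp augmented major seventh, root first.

D-sharp, F-double-sharp, A-double-sharp, C-double-sharp

D-sharp augmented major seventh is an augmented major seventh built on D-sharp.
- root: D-sharp
- major 3rd: F-double-sharp
- augmented 5th: A-double-sharp
- major 7th: C-double-sharp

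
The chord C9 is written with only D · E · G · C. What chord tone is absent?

C9 = C, E, G, Bb, D. The voicing lacks the 7th (minor 7th), Bb.

Bb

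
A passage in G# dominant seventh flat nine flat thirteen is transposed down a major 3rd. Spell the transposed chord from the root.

A major 3rd down from G-sharp is E, so the new chord is E dominant seventh flat nine flat thirteen.
E — root
G-sharp — major 3rd
B — perfect 5th
D — minor 7th
F — minor 9th
C — minor 13th

E  G-sharp  B  D  F  C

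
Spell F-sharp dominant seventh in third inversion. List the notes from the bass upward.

E  F#  A#  C#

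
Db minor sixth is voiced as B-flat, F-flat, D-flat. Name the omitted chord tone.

A-flat

The full Db minor sixth chord is D-flat, F-flat, A-flat, B-flat.
Comparing with the voicing, the perfect 5th (5th) — A-flat — is absent.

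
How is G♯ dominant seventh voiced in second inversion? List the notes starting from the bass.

D-sharp, F-sharp, G-sharp, B-sharp

In root position, G♯ dominant seventh is G-sharp–B-sharp–D-sharp–F-sharp.
Second inversion puts the fifth (D-sharp) in the bass.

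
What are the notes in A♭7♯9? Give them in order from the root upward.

Ab, C, Eb, Gb, B

Root Ab, quality dominant seventh sharp nine:
Ab — root
C — major 3rd
Eb — perfect 5th
Gb — minor 7th
B — augmented 9th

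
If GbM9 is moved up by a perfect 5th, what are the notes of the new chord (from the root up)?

Gb up a perfect 5th → Db. New chord: Db major ninth.
root → Db
3rd (major 3rd) → F
5th (perfect 5th) → Ab
7th (major 7th) → C
9th (major 9th) → Eb

Db  F  Ab  C  Eb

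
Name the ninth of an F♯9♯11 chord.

Root of F♯9♯11 = F#. The 9th is a major 9th: F# up a major 9th → G#.

G#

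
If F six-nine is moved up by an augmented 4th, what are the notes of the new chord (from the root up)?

B, D#, F#, G#, C#

Transposed root: F → B (augmented 4th up). So we spell B six-nine:
Root: B
Major 3rd (3rd): D#
Perfect 5th (5th): F#
Major 6th (6th): G#
Major 9th (9th): C#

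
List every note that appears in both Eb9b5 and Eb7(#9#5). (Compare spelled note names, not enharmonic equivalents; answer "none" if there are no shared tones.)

Eb, G, Db

Eb9b5 = Eb, G, Bbb, Db, F.
Eb7(#9#5) = Eb, G, B, Db, F#.
Shared: Eb, G, Db.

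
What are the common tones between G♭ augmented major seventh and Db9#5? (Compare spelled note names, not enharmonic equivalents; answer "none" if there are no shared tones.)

F

G♭ augmented major seventh: Gb Bb D F
Db9#5: Db F A Cb Eb
Common to both → F.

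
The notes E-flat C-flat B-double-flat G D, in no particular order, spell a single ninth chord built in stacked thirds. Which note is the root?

Stacking in thirds gives C-flat – E-flat – G – B-double-flat – D, so C-flat is the root — C-flat dominant seventh sharp nine sharp five.

C-flat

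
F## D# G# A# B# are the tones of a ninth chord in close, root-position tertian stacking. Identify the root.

G#

Arranged so that each adjacent pair is a third by letter name: G# – B# – D# – F## – A#.
The bottom of that stack, G#, is the root (this is G# major ninth).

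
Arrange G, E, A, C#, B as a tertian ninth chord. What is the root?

A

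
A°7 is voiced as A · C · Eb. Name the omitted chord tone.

Gb

A°7 = A, C, Eb, Gb. The voicing lacks the 7th (diminished 7th), Gb.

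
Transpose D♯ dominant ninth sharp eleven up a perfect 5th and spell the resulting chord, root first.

A# – C## – E# – G# – B# – D##

Transposed root: D# → A# (perfect 5th up). So we spell A# dominant ninth sharp eleven:
Root: A#
Major 3rd (3rd): C##
Perfect 5th (5th): E#
Minor 7th (7th): G#
Major 9th (9th): B#
Augmented 11th (11th): D##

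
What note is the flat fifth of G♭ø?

D𝄫

Root of G♭ø = G♭. The 5th is a diminished 5th: G♭ up a diminished 5th → D𝄫.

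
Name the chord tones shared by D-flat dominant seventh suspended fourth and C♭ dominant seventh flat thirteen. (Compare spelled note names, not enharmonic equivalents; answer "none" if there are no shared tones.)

G-flat, C-flat

D-flat dominant seventh suspended fourth: D-flat G-flat A-flat C-flat
C♭ dominant seventh flat thirteen: C-flat E-flat G-flat B-double-flat A-double-flat
Common to both → G-flat, C-flat.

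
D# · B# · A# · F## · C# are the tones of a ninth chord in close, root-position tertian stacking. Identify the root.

B#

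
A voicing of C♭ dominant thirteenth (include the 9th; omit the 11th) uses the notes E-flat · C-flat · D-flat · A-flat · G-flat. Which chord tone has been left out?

B-double-flat

C♭ dominant thirteenth = C-flat, E-flat, G-flat, B-double-flat, D-flat, A-flat. The voicing lacks the 7th (minor 7th), B-double-flat.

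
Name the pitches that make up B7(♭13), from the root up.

B, D#, F#, A, G

B7(♭13): dominant seventh flat thirteen on B.
B — root
D# — major 3rd
F# — perfect 5th
A — minor 7th
G — minor 13th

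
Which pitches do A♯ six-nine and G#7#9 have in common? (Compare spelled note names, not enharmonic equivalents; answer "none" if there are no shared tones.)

B#

A♯ six-nine = A#, C##, E#, F##, B#.
G#7#9 = G#, B#, D#, F#, A##.
Shared: B#.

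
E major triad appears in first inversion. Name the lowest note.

E major triad in root position is E–G-sharp–B.
First inversion places the third in the bass, which is G-sharp.

G-sharp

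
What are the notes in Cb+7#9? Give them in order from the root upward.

Cb  Eb  G  Bbb  D

Cb+7#9: dominant seventh sharp nine sharp five on Cb.
Cb — root
Eb — major 3rd
G — augmented 5th
Bbb — minor 7th
D — augmented 9th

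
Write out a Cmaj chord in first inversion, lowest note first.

E  G  C

Cmaj = C–E–G; first inversion → third (E) lowest.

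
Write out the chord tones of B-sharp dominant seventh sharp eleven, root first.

Root B-sharp, quality dominant seventh sharp eleven:
root → B-sharp
3rd (major 3rd) → D-double-sharp
5th (perfect 5th) → F-double-sharp
7th (minor 7th) → A-sharp
11th (augmented 11th) → E-double-sharp

B-sharp  D-double-sharp  F-double-sharp  A-sharp  E-double-sharp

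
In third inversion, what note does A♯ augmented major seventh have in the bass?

G##

A♯ augmented major seventh = A#–C##–E##–G##. Third inversion → seventh in the bass = G##.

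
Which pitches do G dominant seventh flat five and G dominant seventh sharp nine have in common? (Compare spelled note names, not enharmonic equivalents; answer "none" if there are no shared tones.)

G, B, F

G dominant seventh flat five: G B Db F
G dominant seventh sharp nine: G B D F A#
Common to both → G, B, F.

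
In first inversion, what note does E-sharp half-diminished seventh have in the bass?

E-sharp half-diminished seventh = E#–G#–B–D#. First inversion → third in the bass = G#.

G#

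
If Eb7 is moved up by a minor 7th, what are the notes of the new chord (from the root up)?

Db – F – Ab – Cb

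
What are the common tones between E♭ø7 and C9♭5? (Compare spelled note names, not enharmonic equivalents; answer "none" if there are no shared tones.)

Gb

E♭ø7: Eb Gb Bbb Db
C9♭5: C E Gb Bb D
Common to both → Gb.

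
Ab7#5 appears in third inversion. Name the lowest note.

G♭

Ab7#5 = A♭–C–E–G♭. Third inversion → seventh in the bass = G♭.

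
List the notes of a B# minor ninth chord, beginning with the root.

Root B♯, quality minor ninth:
Root: B♯
Minor 3rd (3rd): D♯
Perfect 5th (5th): F𝄪
Minor 7th (7th): A♯
Major 9th (9th): C𝄪

B♯ – D♯ – F𝄪 – A♯ – C𝄪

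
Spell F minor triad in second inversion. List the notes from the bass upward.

C  F  Ab

In root position, F minor triad is F–Ab–C.
Second inversion puts the fifth (C) in the bass.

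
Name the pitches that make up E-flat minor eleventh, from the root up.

E-flat  G-flat  B-flat  D-flat  F  A-flat

E-flat minor eleventh is a minor eleventh built on E-flat.
Root: E-flat
Minor 3rd (3rd): G-flat
Perfect 5th (5th): B-flat
Minor 7th (7th): D-flat
Major 9th (9th): F
Perfect 11th (11th): A-flat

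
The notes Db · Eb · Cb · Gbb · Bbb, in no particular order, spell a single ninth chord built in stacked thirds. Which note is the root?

Cb

Arranged so that each adjacent pair is a third by letter name: Cb – Eb – Gbb – Bbb – Db.
The bottom of that stack, Cb, is the root (this is Cb dominant ninth flat five).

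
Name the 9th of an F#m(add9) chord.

G♯

F#m(add9) is built on F♯; its 9th is a major 9th above the root.
A second above F uses the letter G, and the major 9th above F♯ is G♯.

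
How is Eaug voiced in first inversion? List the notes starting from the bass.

Eaug = E–G#–B#; first inversion → third (G#) lowest.

G# – B# – E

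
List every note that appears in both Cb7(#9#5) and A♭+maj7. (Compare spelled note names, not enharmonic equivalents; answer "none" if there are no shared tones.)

Cb7(#9#5) = C♭, E♭, G, B𝄫, D.
A♭+maj7 = A♭, C, E, G.
Shared: G.

G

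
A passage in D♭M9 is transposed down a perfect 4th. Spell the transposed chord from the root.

Ab C Eb G Bb

A perfect 4th down from Db is Ab, so the new chord is Ab major ninth.
root → Ab
3rd (major 3rd) → C
5th (perfect 5th) → Eb
7th (major 7th) → G
9th (major 9th) → Bb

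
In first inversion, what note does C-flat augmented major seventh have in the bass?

C-flat augmented major seventh = Cb–Eb–G–Bb. First inversion → third in the bass = Eb.

Eb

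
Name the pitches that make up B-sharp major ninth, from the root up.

B-sharp major ninth is a major ninth built on B-sharp.
Root: B-sharp
Major 3rd (3rd): D-double-sharp
Perfect 5th (5th): F-double-sharp
Major 7th (7th): A-double-sharp
Major 9th (9th): C-double-sharp

B-sharp, D-double-sharp, F-double-sharp, A-double-sharp, C-double-sharp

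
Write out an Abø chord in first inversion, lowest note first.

Abø = Ab–Cb–Ebb–Gb; first inversion → third (Cb) lowest.

Cb Ebb Gb Ab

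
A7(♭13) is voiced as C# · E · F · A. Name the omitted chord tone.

The full A7(♭13) chord is A, C#, E, G, F.
Comparing with the voicing, the minor 7th (7th) — G — is absent.

G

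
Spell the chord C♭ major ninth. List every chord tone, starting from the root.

C-flat, E-flat, G-flat, B-flat, D-flat

Root C-flat, quality major ninth:
root → C-flat
3rd (major 3rd) → E-flat
5th (perfect 5th) → G-flat
7th (major 7th) → B-flat
9th (major 9th) → D-flat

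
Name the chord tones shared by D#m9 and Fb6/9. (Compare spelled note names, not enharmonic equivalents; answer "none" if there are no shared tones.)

none

D#m9 = D♯, F♯, A♯, C♯, E♯.
Fb6/9 = F♭, A♭, C♭, D♭, G♭.
Shared: none.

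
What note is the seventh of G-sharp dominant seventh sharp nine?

F#

Root of G-sharp dominant seventh sharp nine = G#. The 7th is a minor 7th: G# up a minor 7th → F#.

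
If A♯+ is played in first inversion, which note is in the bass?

A♯+ in root position is A#–C##–E##.
First inversion places the third in the bass, which is C##.

C##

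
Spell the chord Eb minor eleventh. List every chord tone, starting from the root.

Root E-flat, quality minor eleventh:
E-flat — root
G-flat — minor 3rd
B-flat — perfect 5th
D-flat — minor 7th
F — major 9th
A-flat — perfect 11th

E-flat, G-flat, B-flat, D-flat, F, A-flat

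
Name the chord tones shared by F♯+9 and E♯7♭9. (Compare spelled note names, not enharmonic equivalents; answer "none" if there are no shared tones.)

F#

F♯+9 = F#, A#, C##, E, G#.
E♯7♭9 = E#, G##, B#, D#, F#.
Shared: F#.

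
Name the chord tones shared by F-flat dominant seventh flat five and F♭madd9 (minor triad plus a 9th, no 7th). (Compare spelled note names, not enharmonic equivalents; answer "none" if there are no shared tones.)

F-flat dominant seventh flat five = Fb, Ab, Cbb, Ebb.
F♭madd9 = Fb, Abb, Cb, Gb.
Shared: Fb.

Fb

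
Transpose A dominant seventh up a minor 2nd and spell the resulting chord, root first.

A up a minor 2nd → B♭. New chord: B♭ dominant seventh.
B♭ — root
D — major 3rd
F — perfect 5th
A♭ — minor 7th

B♭ D F A♭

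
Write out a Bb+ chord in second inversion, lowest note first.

F#  Bb  D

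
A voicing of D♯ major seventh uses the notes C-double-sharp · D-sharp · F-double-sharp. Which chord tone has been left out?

A-sharp

The full D♯ major seventh chord is D-sharp, F-double-sharp, A-sharp, C-double-sharp.
Comparing with the voicing, the perfect 5th (5th) — A-sharp — is absent.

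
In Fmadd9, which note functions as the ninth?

G

Fmadd9 is built on F; its 9th is a major 9th above the root.
A second above F uses the letter G, and the major 9th above F is G.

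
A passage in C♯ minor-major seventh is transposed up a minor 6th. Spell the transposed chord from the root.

A, C, E, G#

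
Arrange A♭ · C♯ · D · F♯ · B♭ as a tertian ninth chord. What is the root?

B♭

Stacking in thirds gives B♭ – D – F♯ – A♭ – C♯, so B♭ is the root — B♭ dominant seventh sharp nine sharp five.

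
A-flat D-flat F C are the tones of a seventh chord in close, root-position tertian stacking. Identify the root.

D-flat

Arranged so that each adjacent pair is a third by letter name: D-flat – F – A-flat – C.
The bottom of that stack, D-flat, is the root (this is D-flat major seventh).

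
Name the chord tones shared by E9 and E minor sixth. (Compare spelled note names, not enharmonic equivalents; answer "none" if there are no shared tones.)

E9 = E, G#, B, D, F#.
E minor sixth = E, G, B, C#.
Shared: E, B.

E – B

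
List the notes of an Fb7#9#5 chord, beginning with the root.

F♭  A♭  C  E𝄫  G

Fb7#9#5: dominant seventh sharp nine sharp five on F♭.
- root: F♭
- major 3rd: A♭
- augmented 5th: C
- minor 7th: E𝄫
- augmented 9th: G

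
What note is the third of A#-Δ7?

C#

Root of A#-Δ7 = A#. The 3rd is a minor 3rd: A# up a minor 3rd → C#.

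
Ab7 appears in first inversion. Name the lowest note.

Ab7 = A♭–C–E♭–G♭. First inversion → third in the bass = C.

C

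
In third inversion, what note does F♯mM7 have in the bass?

F♯mM7 = F#–A–C#–E#. Third inversion → seventh in the bass = E#.

E#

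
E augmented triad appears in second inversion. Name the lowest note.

E augmented triad = E–G♯–B♯. Second inversion → fifth in the bass = B♯.

B♯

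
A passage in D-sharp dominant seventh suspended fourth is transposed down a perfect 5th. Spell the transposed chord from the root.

G# – C# – D# – F#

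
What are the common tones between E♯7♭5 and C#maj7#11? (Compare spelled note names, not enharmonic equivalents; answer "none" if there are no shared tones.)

E♯

E♯7♭5: E♯ G𝄪 B D♯
C#maj7#11: C♯ E♯ G♯ B♯ F𝄪
Common to both → E♯.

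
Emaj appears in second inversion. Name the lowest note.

Emaj = E–G♯–B. Second inversion → fifth in the bass = B.

B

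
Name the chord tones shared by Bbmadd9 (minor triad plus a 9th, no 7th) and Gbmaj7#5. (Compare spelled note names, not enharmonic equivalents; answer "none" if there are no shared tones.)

Bb – F

Bbmadd9: Bb Db F C
Gbmaj7#5: Gb Bb D F
Common to both → Bb, F.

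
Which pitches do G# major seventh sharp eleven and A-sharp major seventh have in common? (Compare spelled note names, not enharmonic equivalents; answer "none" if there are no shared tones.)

G# major seventh sharp eleven: G-sharp B-sharp D-sharp F-double-sharp C-double-sharp
A-sharp major seventh: A-sharp C-double-sharp E-sharp G-double-sharp
Common to both → C-double-sharp.

C-double-sharp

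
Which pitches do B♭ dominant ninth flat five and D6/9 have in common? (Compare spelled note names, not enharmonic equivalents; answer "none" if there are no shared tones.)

B♭ dominant ninth flat five = Bb, D, Fb, Ab, C.
D6/9 = D, F#, A, B, E.
Shared: D.

D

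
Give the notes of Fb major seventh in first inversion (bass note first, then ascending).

Fb major seventh = Fb–Ab–Cb–Eb; first inversion → third (Ab) lowest.

Ab  Cb  Eb  Fb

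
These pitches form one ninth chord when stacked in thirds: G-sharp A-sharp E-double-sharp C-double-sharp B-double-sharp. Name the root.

A-sharp

Stacking in thirds gives A-sharp – C-double-sharp – E-double-sharp – G-sharp – B-double-sharp, so A-sharp is the root — A-sharp dominant seventh sharp nine sharp five.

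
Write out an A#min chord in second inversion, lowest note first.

A#min = A#–C#–E#; second inversion → fifth (E#) lowest.

E# A# C#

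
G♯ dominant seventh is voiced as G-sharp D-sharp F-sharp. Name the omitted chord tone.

G♯ dominant seventh = G-sharp, B-sharp, D-sharp, F-sharp. The voicing lacks the 3rd (major 3rd), B-sharp.

B-sharp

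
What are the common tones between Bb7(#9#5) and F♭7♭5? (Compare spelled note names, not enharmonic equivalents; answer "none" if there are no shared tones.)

A♭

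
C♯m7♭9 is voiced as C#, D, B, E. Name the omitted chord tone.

C♯m7♭9 = C#, E, G#, B, D. The voicing lacks the 5th (perfect 5th), G#.

G#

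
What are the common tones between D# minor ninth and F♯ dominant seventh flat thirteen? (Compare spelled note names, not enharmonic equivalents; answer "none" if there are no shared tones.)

F-sharp, A-sharp, C-sharp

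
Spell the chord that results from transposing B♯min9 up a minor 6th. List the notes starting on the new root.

B# up a minor 6th → G#. New chord: G# minor ninth.
Root: G#
Minor 3rd (3rd): B
Perfect 5th (5th): D#
Minor 7th (7th): F#
Major 9th (9th): A#

G# – B – D# – F# – A#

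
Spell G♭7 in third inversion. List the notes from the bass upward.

Fb, Gb, Bb, Db

In root position, G♭7 is Gb–Bb–Db–Fb.
Third inversion puts the seventh (Fb) in the bass.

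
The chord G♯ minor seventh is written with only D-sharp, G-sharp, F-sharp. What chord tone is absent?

The full G♯ minor seventh chord is G-sharp, B, D-sharp, F-sharp.
Comparing with the voicing, the minor 3rd (3rd) — B — is absent.

B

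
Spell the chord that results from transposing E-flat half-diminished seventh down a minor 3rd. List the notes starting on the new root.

Transposed root: E-flat → C (minor 3rd down). So we spell C half-diminished seventh:
C — root
E-flat — minor 3rd
G-flat — diminished 5th
B-flat — minor 7th

C, E-flat, G-flat, B-flat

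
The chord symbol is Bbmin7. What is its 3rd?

Db

Bbmin7 is built on Bb; its 3rd is a minor 3rd above the root.
A third above B uses the letter D, and the minor 3rd above Bb is Db.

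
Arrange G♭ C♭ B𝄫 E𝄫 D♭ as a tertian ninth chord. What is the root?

C♭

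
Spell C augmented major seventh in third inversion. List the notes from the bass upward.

B C E G♯

In root position, C augmented major seventh is C–E–G♯–B.
Third inversion puts the seventh (B) in the bass.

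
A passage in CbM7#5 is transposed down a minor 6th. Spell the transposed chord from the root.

E♭, G, B, D

C♭ down a minor 6th → E♭. New chord: E♭ augmented major seventh.
E♭ — root
G — major 3rd
B — augmented 5th
D — major 7th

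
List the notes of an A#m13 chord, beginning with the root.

Root A#, quality minor thirteenth:
root → A#
3rd (minor 3rd) → C#
5th (perfect 5th) → E#
7th (minor 7th) → G#
9th (major 9th) → B#
11th (perfect 11th) → D#
13th (major 13th) → F##

A# – C# – E# – G# – B# – D# – F##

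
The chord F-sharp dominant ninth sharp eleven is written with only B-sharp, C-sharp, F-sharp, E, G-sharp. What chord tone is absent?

F-sharp dominant ninth sharp eleven = F-sharp, A-sharp, C-sharp, E, G-sharp, B-sharp. The voicing lacks the 3rd (major 3rd), A-sharp.

A-sharp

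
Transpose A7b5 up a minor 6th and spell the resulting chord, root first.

A minor 6th up from A is F, so the new chord is F dominant seventh flat five.
Root: F
Major 3rd (3rd): A
Diminished 5th (5th): Cb
Minor 7th (7th): Eb

F, A, Cb, Eb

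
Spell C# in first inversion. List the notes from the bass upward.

In root position, C# is C♯–E♯–G♯.
First inversion puts the third (E♯) in the bass.

E♯ – G♯ – C♯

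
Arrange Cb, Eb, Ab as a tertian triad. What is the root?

Ab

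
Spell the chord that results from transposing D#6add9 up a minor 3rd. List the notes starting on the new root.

D# up a minor 3rd → F#. New chord: F# six-nine.
F# — root
A# — major 3rd
C# — perfect 5th
D# — major 6th
G# — major 9th

F#  A#  C#  D#  G#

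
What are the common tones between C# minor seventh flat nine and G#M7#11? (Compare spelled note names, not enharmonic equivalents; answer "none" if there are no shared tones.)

C# minor seventh flat nine = C#, E, G#, B, D.
G#M7#11 = G#, B#, D#, F##, C##.
Shared: G#.

G#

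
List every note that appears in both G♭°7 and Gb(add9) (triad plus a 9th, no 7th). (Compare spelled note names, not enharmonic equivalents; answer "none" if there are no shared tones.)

Gb

G♭°7 = Gb, Bbb, Dbb, Fbb.
Gb(add9) = Gb, Bb, Db, Ab.
Shared: Gb.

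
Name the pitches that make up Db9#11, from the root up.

Root Db, quality dominant ninth sharp eleven:
Root: Db
Major 3rd (3rd): F
Perfect 5th (5th): Ab
Minor 7th (7th): Cb
Major 9th (9th): Eb
Augmented 11th (11th): G

Db  F  Ab  Cb  Eb  G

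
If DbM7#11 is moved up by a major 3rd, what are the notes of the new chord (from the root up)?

Db up a major 3rd → F. New chord: F major seventh sharp eleven.
Root: F
Major 3rd (3rd): A
Perfect 5th (5th): C
Major 7th (7th): E
Augmented 11th (11th): B

F, A, C, E, B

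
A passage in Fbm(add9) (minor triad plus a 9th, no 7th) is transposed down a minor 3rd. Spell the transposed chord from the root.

Db – Fb – Ab – Eb

Transposed root: Fb → Db (minor 3rd down). So we spell Db minor added-ninth:
- root: Db
- minor 3rd: Fb
- perfect 5th: Ab
- major 9th: Eb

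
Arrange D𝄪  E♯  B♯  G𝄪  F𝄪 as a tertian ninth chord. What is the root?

Arranged so that each adjacent pair is a third by letter name: E♯ – G𝄪 – B♯ – D𝄪 – F𝄪.
The bottom of that stack, E♯, is the root (this is E♯ major ninth).

E♯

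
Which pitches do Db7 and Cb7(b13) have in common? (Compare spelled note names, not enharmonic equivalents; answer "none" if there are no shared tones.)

Cb

Db7 = Db, F, Ab, Cb.
Cb7(b13) = Cb, Eb, Gb, Bbb, Abb.
Shared: Cb.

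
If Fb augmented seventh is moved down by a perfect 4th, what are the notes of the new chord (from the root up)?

C-flat – E-flat – G – B-double-flat

A perfect 4th down from F-flat is C-flat, so the new chord is C-flat augmented seventh.
Root: C-flat
Major 3rd (3rd): E-flat
Augmented 5th (5th): G
Minor 7th (7th): B-double-flat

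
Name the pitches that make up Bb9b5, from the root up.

Root Bb, quality dominant ninth flat five:
Bb — root
D — major 3rd
Fb — diminished 5th
Ab — minor 7th
C — major 9th

Bb  D  Fb  Ab  C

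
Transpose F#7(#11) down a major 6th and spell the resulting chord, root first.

A major 6th down from F# is A, so the new chord is A dominant seventh sharp eleven.
- root: A
- major 3rd: C#
- perfect 5th: E
- minor 7th: G
- augmented 11th: D#

A, C#, E, G, D#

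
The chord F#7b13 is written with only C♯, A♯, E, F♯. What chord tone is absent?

The full F#7b13 chord is F♯, A♯, C♯, E, D.
Comparing with the voicing, the minor 13th (13th) — D — is absent.

D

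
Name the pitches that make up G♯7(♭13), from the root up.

G# – B# – D# – F# – E

G♯7(♭13): dominant seventh flat thirteen on G#.
- root: G#
- major 3rd: B#
- perfect 5th: D#
- minor 7th: F#
- minor 13th: E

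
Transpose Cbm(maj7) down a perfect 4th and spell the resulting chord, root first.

Gb – Bbb – Db – F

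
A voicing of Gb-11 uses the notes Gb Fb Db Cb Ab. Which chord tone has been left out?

The full Gb-11 chord is Gb, Bbb, Db, Fb, Ab, Cb.
Comparing with the voicing, the minor 3rd (3rd) — Bbb — is absent.

Bbb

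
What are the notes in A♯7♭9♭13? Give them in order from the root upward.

A♯7♭9♭13: dominant seventh flat nine flat thirteen on A♯.
A♯ — root
C𝄪 — major 3rd
E♯ — perfect 5th
G♯ — minor 7th
B — minor 9th
F♯ — minor 13th

A♯  C𝄪  E♯  G♯  B  F♯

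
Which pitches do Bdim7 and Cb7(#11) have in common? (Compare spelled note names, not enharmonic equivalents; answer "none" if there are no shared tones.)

F

Bdim7 = B, D, F, A♭.
Cb7(#11) = C♭, E♭, G♭, B𝄫, F.
Shared: F.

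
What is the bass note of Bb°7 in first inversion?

D♭

Bb°7 = B♭–D♭–F♭–A𝄫. First inversion → third in the bass = D♭.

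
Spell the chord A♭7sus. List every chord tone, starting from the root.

Ab  Db  Eb  Gb

A♭7sus: dominant seventh suspended fourth on Ab.
- root: Ab
- perfect 4th: Db
- perfect 5th: Eb
- minor 7th: Gb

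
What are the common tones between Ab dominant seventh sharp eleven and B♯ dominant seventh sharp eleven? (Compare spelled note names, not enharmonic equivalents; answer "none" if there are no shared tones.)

Ab dominant seventh sharp eleven = A-flat, C, E-flat, G-flat, D.
B♯ dominant seventh sharp eleven = B-sharp, D-double-sharp, F-double-sharp, A-sharp, E-double-sharp.
Shared: none.

none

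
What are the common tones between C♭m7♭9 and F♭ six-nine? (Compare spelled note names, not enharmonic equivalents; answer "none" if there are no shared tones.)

C♭m7♭9 = Cb, Ebb, Gb, Bbb, Dbb.
F♭ six-nine = Fb, Ab, Cb, Db, Gb.
Shared: Cb, Gb.

Cb Gb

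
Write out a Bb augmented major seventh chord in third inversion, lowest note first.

In root position, Bb augmented major seventh is B-flat–D–F-sharp–A.
Third inversion puts the seventh (A) in the bass.

A B-flat D F-sharp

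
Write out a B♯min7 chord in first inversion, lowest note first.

D#, F##, A#, B#

In root position, B♯min7 is B#–D#–F##–A#.
First inversion puts the third (D#) in the bass.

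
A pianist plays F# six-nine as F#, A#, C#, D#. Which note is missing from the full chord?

F# six-nine = F#, A#, C#, D#, G#. The voicing lacks the 9th (major 9th), G#.

G#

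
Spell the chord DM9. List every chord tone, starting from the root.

DM9 is a major ninth built on D.
D — root
F# — major 3rd
A — perfect 5th
C# — major 7th
E — major 9th

D F# A C# E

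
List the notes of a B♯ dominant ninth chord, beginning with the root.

B-sharp  D-double-sharp  F-double-sharp  A-sharp  C-double-sharp

Root B-sharp, quality dominant ninth:
- root: B-sharp
- major 3rd: D-double-sharp
- perfect 5th: F-double-sharp
- minor 7th: A-sharp
- major 9th: C-double-sharp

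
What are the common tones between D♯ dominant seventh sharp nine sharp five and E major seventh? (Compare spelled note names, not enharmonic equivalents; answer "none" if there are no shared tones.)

D♯ dominant seventh sharp nine sharp five: D-sharp F-double-sharp A-double-sharp C-sharp E-double-sharp
E major seventh: E G-sharp B D-sharp
Common to both → D-sharp.

D-sharp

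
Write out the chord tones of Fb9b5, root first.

Fb, Ab, Cbb, Ebb, Gb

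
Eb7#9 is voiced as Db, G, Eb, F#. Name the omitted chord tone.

Bb

Eb7#9 = Eb, G, Bb, Db, F#. The voicing lacks the 5th (perfect 5th), Bb.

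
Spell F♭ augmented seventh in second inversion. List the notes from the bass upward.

F♭ augmented seventh = Fb–Ab–C–Ebb; second inversion → fifth (C) lowest.

C, Ebb, Fb, Ab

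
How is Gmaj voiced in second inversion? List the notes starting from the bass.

D  G  B

Gmaj = G–B–D; second inversion → fifth (D) lowest.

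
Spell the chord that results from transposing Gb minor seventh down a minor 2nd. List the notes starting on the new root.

F  A-flat  C  E-flat

A minor 2nd down from G-flat is F, so the new chord is F minor seventh.
- root: F
- minor 3rd: A-flat
- perfect 5th: C
- minor 7th: E-flat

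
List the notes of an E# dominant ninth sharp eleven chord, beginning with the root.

Root E#, quality dominant ninth sharp eleven:
root → E#
3rd (major 3rd) → G##
5th (perfect 5th) → B#
7th (minor 7th) → D#
9th (major 9th) → F##
11th (augmented 11th) → A##

E#, G##, B#, D#, F##, A##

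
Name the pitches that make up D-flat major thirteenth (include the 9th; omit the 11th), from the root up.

Db, F, Ab, C, Eb, Bb

D-flat major thirteenth is a major thirteenth built on Db.
Db — root
F — major 3rd
Ab — perfect 5th
C — major 7th
Eb — major 9th
Bb — major 13th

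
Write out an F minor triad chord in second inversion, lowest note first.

C – F – Ab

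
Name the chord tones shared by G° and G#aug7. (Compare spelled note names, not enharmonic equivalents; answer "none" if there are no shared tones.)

G°: G B♭ D♭
G#aug7: G♯ B♯ D𝄪 F♯
Common to both → none.

none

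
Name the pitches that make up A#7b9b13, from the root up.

A#7b9b13: dominant seventh flat nine flat thirteen on A#.
- root: A#
- major 3rd: C##
- perfect 5th: E#
- minor 7th: G#
- minor 9th: B
- minor 13th: F#

A#  C##  E#  G#  B  F#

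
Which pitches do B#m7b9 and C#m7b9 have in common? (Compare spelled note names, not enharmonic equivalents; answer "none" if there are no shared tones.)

C#

B#m7b9 = B#, D#, F##, A#, C#.
C#m7b9 = C#, E, G#, B, D.
Shared: C#.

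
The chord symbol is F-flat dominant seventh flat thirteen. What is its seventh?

F-flat dominant seventh flat thirteen is built on F♭; its 7th is a minor 7th above the root.
A seventh above F uses the letter E, and the minor 7th above F♭ is E𝄫.

E𝄫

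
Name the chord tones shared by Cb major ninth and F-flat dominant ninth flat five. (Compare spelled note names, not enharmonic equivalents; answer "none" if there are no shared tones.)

G-flat

Cb major ninth: C-flat E-flat G-flat B-flat D-flat
F-flat dominant ninth flat five: F-flat A-flat C-double-flat E-double-flat G-flat
Common to both → G-flat.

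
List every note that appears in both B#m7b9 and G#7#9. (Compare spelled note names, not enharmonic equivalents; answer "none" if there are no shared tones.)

B#m7b9: B# D# F## A# C#
G#7#9: G# B# D# F# A##
Common to both → B#, D#.

B# – D#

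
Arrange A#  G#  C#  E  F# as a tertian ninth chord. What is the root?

F#

Arranged so that each adjacent pair is a third by letter name: F# – A# – C# – E – G#.
The bottom of that stack, F#, is the root (this is F# dominant ninth).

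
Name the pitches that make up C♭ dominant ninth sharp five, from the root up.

C-flat, E-flat, G, B-double-flat, D-flat

C♭ dominant ninth sharp five is a dominant ninth sharp five built on C-flat.
Root: C-flat
Major 3rd (3rd): E-flat
Augmented 5th (5th): G
Minor 7th (7th): B-double-flat
Major 9th (9th): D-flat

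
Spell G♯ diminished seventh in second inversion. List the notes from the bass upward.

In root position, G♯ diminished seventh is G#–B–D–F.
Second inversion puts the fifth (D) in the bass.

D – F – G# – B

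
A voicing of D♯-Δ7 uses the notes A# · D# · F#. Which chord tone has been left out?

The full D♯-Δ7 chord is D#, F#, A#, C##.
Comparing with the voicing, the major 7th (7th) — C## — is absent.

C##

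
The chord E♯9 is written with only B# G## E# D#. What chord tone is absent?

F##

E♯9 = E#, G##, B#, D#, F##. The voicing lacks the 9th (major 9th), F##.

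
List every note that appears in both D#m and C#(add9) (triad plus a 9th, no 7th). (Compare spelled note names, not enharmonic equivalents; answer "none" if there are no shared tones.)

D#m = D♯, F♯, A♯.
C#(add9) = C♯, E♯, G♯, D♯.
Shared: D♯.

D♯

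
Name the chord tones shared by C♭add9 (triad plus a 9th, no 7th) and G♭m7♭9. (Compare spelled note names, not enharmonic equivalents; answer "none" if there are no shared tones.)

Gb, Db

C♭add9 = Cb, Eb, Gb, Db.
G♭m7♭9 = Gb, Bbb, Db, Fb, Abb.
Shared: Gb, Db.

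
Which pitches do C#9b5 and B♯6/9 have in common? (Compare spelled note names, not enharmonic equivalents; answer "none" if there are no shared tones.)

none

C#9b5 = C#, E#, G, B, D#.
B♯6/9 = B#, D##, F##, G##, C##.
Shared: none.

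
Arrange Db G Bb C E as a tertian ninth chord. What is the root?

C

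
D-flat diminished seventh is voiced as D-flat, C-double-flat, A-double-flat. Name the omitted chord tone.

F-flat

The full D-flat diminished seventh chord is D-flat, F-flat, A-double-flat, C-double-flat.
Comparing with the voicing, the minor 3rd (3rd) — F-flat — is absent.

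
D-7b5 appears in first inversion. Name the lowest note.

D-7b5 = D–F–A♭–C. First inversion → third in the bass = F.

F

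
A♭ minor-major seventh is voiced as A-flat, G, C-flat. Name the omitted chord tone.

E-flat

A♭ minor-major seventh = A-flat, C-flat, E-flat, G. The voicing lacks the 5th (perfect 5th), E-flat.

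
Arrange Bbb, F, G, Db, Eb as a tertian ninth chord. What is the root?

Stacking in thirds gives Eb – G – Bbb – Db – F, so Eb is the root — Eb dominant ninth flat five.

Eb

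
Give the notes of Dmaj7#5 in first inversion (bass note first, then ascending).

Dmaj7#5 = D–F#–A#–C#; first inversion → third (F#) lowest.

F# – A# – C# – D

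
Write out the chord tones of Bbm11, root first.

Bbm11: minor eleventh on Bb.
root → Bb
3rd (minor 3rd) → Db
5th (perfect 5th) → F
7th (minor 7th) → Ab
9th (major 9th) → C
11th (perfect 11th) → Eb

Bb, Db, F, Ab, C, Eb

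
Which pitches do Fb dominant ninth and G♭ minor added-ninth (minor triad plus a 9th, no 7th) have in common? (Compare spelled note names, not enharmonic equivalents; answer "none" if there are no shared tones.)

Fb dominant ninth = F-flat, A-flat, C-flat, E-double-flat, G-flat.
G♭ minor added-ninth = G-flat, B-double-flat, D-flat, A-flat.
Shared: A-flat, G-flat.

A-flat, G-flat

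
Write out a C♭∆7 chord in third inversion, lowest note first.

Bb  Cb  Eb  Gb

C♭∆7 = Cb–Eb–Gb–Bb; third inversion → seventh (Bb) lowest.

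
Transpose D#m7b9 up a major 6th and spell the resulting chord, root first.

B# – D# – F## – A# – C#

A major 6th up from D# is B#, so the new chord is B# minor seventh flat nine.
- root: B#
- minor 3rd: D#
- perfect 5th: F##
- minor 7th: A#
- minor 9th: C#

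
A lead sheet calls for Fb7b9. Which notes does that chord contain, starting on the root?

Fb, Ab, Cb, Ebb, Gbb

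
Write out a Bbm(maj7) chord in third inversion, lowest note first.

A  Bb  Db  F

Bbm(maj7) = Bb–Db–F–A; third inversion → seventh (A) lowest.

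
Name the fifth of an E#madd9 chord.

B#

Root of E#madd9 = E#. The 5th is a perfect 5th: E# up a perfect 5th → B#.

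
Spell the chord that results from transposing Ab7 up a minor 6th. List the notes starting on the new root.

F♭, A♭, C♭, E𝄫

A minor 6th up from A♭ is F♭, so the new chord is F♭ dominant seventh.
F♭ — root
A♭ — major 3rd
C♭ — perfect 5th
E𝄫 — minor 7th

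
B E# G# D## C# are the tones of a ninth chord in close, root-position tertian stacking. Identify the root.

C#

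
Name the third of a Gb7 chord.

Bb

Root of Gb7 = Gb. The 3rd is a major 3rd: Gb up a major 3rd → Bb.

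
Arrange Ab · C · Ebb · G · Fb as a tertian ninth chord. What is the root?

Arranged so that each adjacent pair is a third by letter name: Fb – Ab – C – Ebb – G.
The bottom of that stack, Fb, is the root (this is Fb dominant seventh sharp nine sharp five).

Fb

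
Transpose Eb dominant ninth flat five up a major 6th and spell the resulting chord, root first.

C E G-flat B-flat D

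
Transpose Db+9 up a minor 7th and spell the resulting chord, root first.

Transposed root: D♭ → C♭ (minor 7th up). So we spell C♭ dominant ninth sharp five:
- root: C♭
- major 3rd: E♭
- augmented 5th: G
- minor 7th: B𝄫
- major 9th: D♭

C♭, E♭, G, B𝄫, D♭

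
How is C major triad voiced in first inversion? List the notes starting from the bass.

E G C

C major triad = C–E–G; first inversion → third (E) lowest.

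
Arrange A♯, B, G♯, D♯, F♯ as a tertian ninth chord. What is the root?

G♯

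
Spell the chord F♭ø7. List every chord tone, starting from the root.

Fb Abb Cbb Ebb

F♭ø7 is a half-diminished seventh built on Fb.
root → Fb
3rd (minor 3rd) → Abb
5th (diminished 5th) → Cbb
7th (minor 7th) → Ebb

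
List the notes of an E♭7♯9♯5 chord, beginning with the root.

Root Eb, quality dominant seventh sharp nine sharp five:
Root: Eb
Major 3rd (3rd): G
Augmented 5th (5th): B
Minor 7th (7th): Db
Augmented 9th (9th): F#

Eb, G, B, Db, F#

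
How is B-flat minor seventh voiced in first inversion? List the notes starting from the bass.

Db – F – Ab – Bb

In root position, B-flat minor seventh is Bb–Db–F–Ab.
First inversion puts the third (Db) in the bass.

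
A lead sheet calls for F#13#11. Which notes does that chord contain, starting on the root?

F#13#11 is a dominant thirteenth sharp eleven built on F#.
Root: F#
Major 3rd (3rd): A#
Perfect 5th (5th): C#
Minor 7th (7th): E
Major 9th (9th): G#
Augmented 11th (11th): B#
Major 13th (13th): D#

F# A# C# E G# B# D#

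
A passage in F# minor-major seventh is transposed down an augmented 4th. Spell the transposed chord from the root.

An augmented 4th down from F-sharp is C, so the new chord is C minor-major seventh.
root → C
3rd (minor 3rd) → E-flat
5th (perfect 5th) → G
7th (major 7th) → B

C – E-flat – G – B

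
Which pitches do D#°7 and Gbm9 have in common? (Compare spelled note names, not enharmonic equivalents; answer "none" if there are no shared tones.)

none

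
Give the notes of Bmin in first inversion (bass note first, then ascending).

D  F#  B

In root position, Bmin is B–D–F#.
First inversion puts the third (D) in the bass.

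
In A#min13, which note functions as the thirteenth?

F𝄪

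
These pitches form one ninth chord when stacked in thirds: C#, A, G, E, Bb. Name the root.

A

Stacking in thirds gives A – C# – E – G – Bb, so A is the root — A dominant seventh flat nine.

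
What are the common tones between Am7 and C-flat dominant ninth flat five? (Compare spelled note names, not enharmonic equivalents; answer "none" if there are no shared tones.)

none

Am7 = A, C, E, G.
C-flat dominant ninth flat five = Cb, Eb, Gbb, Bbb, Db.
Shared: none.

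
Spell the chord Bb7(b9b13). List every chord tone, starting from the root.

Bb7(b9b13): dominant seventh flat nine flat thirteen on Bb.
Bb — root
D — major 3rd
F — perfect 5th
Ab — minor 7th
Cb — minor 9th
Gb — minor 13th

Bb, D, F, Ab, Cb, Gb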